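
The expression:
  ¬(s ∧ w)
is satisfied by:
  {s: False, w: False}
  {w: True, s: False}
  {s: True, w: False}


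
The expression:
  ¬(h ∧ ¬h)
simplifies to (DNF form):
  True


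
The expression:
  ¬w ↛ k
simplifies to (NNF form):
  k ∨ ¬w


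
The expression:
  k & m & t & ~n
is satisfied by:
  {t: True, m: True, k: True, n: False}


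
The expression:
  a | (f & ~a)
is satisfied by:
  {a: True, f: True}
  {a: True, f: False}
  {f: True, a: False}


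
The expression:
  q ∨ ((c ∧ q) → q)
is always true.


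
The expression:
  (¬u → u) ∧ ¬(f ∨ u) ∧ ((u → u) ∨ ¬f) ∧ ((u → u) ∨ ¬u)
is never true.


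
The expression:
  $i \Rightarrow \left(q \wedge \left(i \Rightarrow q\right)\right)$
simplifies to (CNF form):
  $q \vee \neg i$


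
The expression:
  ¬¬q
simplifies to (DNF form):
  q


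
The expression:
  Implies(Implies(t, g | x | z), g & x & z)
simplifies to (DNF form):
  (g & x & z) | (g & x & ~x) | (g & z & ~g) | (g & t & x & z) | (g & ~g & ~x) | (g & t & x & ~x) | (g & t & z & ~g) | (g & x & z & ~z) | (t & x & z & ~z) | (g & t & ~g & ~x) | (g & x & ~x & ~z) | (g & z & ~g & ~z) | (t & x & ~x & ~z) | (t & z & ~g & ~z) | (g & ~g & ~x & ~z) | (t & ~g & ~x & ~z)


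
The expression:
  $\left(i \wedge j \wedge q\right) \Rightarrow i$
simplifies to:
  $\text{True}$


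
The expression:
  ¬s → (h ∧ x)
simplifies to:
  s ∨ (h ∧ x)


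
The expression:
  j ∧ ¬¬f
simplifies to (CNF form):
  f ∧ j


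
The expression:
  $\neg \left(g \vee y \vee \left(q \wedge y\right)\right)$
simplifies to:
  $\neg g \wedge \neg y$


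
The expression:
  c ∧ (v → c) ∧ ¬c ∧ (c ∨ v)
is never true.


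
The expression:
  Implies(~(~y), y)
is always true.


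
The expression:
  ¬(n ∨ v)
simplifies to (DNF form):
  ¬n ∧ ¬v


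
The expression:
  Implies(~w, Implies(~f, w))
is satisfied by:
  {w: True, f: True}
  {w: True, f: False}
  {f: True, w: False}


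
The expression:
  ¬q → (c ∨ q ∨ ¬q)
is always true.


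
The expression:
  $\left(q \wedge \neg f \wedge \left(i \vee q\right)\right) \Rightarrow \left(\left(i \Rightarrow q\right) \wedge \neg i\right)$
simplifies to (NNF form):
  $f \vee \neg i \vee \neg q$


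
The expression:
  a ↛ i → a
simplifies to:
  True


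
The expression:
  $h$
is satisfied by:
  {h: True}


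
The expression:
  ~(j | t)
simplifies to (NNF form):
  ~j & ~t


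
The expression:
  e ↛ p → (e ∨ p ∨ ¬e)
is always true.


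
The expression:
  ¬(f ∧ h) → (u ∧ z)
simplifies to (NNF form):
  (f ∨ u) ∧ (f ∨ z) ∧ (h ∨ u) ∧ (h ∨ z)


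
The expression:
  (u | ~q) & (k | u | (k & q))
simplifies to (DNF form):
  u | (k & ~q)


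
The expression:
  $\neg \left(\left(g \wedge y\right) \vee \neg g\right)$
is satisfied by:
  {g: True, y: False}


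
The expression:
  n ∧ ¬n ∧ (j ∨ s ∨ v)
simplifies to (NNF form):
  False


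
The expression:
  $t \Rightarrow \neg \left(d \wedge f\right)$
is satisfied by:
  {t: False, d: False, f: False}
  {f: True, t: False, d: False}
  {d: True, t: False, f: False}
  {f: True, d: True, t: False}
  {t: True, f: False, d: False}
  {f: True, t: True, d: False}
  {d: True, t: True, f: False}


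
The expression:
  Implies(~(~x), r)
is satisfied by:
  {r: True, x: False}
  {x: False, r: False}
  {x: True, r: True}


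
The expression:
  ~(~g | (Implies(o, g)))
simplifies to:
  False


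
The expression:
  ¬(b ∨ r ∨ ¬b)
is never true.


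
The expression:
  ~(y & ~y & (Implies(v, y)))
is always true.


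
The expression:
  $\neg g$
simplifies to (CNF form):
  $\neg g$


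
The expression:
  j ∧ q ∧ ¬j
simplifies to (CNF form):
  False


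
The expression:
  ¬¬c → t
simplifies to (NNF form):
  t ∨ ¬c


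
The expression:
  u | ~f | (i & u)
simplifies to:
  u | ~f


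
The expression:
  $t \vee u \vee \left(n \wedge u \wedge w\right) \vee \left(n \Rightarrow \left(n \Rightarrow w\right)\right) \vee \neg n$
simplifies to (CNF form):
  $t \vee u \vee w \vee \neg n$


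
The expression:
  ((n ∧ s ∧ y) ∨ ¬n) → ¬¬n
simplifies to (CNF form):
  n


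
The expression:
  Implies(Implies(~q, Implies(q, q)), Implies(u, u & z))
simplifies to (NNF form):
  z | ~u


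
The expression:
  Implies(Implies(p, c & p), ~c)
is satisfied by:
  {c: False}


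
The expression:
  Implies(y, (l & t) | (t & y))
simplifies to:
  t | ~y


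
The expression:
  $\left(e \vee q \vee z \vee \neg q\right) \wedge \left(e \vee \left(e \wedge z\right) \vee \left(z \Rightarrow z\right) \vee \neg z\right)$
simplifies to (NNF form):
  $\text{True}$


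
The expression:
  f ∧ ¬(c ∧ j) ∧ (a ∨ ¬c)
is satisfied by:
  {a: True, f: True, c: False, j: False}
  {f: True, j: False, a: False, c: False}
  {j: True, a: True, f: True, c: False}
  {j: True, f: True, a: False, c: False}
  {c: True, a: True, f: True, j: False}


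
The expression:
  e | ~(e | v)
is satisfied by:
  {e: True, v: False}
  {v: False, e: False}
  {v: True, e: True}


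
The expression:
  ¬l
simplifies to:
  ¬l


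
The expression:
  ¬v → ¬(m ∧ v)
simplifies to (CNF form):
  True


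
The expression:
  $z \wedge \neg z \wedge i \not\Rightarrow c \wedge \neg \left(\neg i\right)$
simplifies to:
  $\text{False}$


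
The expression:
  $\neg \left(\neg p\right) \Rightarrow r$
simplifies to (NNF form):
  $r \vee \neg p$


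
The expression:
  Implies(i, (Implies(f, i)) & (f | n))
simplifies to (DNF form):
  f | n | ~i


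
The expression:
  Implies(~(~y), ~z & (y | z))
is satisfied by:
  {z: False, y: False}
  {y: True, z: False}
  {z: True, y: False}


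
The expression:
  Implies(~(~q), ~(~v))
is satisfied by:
  {v: True, q: False}
  {q: False, v: False}
  {q: True, v: True}


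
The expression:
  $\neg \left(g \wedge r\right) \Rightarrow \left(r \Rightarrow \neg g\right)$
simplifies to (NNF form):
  $\text{True}$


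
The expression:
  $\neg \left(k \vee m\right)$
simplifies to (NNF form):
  $\neg k \wedge \neg m$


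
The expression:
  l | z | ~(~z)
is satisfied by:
  {z: True, l: True}
  {z: True, l: False}
  {l: True, z: False}


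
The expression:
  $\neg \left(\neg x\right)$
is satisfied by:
  {x: True}


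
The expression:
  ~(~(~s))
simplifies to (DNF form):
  ~s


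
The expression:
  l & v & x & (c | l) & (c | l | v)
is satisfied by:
  {v: True, x: True, l: True}


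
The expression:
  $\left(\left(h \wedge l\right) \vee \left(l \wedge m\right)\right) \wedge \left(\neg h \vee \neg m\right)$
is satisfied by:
  {m: True, l: True, h: False}
  {h: True, l: True, m: False}


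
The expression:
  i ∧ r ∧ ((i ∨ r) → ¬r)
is never true.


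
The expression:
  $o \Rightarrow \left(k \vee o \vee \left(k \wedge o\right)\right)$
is always true.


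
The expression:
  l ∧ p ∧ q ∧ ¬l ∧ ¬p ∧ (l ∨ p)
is never true.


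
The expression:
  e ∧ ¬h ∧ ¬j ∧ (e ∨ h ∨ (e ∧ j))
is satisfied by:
  {e: True, h: False, j: False}


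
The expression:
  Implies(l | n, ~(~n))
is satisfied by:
  {n: True, l: False}
  {l: False, n: False}
  {l: True, n: True}


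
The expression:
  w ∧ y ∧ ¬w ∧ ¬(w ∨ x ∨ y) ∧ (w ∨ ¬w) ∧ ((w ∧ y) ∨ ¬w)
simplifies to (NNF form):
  False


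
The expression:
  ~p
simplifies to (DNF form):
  ~p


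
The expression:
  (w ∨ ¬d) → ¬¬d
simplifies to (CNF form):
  d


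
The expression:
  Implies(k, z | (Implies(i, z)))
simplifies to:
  z | ~i | ~k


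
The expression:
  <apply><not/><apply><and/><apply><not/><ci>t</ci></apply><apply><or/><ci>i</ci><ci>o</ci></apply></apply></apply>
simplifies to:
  <apply><or/><ci>t</ci><apply><and/><apply><not/><ci>i</ci></apply><apply><not/><ci>o</ci></apply></apply></apply>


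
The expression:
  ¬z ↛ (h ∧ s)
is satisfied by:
  {z: False, s: False, h: False}
  {h: True, z: False, s: False}
  {s: True, z: False, h: False}


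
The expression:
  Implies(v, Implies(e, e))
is always true.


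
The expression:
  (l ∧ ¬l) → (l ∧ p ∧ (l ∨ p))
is always true.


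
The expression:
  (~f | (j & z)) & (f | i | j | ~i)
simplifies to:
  ~f | (j & z)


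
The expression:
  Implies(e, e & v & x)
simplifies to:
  ~e | (v & x)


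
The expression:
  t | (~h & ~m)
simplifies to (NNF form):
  t | (~h & ~m)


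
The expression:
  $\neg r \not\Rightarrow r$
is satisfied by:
  {r: False}


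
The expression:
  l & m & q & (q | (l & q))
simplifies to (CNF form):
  l & m & q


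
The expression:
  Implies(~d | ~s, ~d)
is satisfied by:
  {s: True, d: False}
  {d: False, s: False}
  {d: True, s: True}


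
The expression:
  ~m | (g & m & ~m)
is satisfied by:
  {m: False}


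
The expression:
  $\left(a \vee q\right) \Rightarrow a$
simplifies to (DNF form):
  $a \vee \neg q$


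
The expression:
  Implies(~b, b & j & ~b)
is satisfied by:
  {b: True}


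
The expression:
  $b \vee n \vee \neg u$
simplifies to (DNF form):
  $b \vee n \vee \neg u$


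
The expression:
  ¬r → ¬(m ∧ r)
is always true.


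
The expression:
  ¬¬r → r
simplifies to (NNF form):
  True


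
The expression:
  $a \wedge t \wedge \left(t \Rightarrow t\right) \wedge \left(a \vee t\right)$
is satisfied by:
  {t: True, a: True}


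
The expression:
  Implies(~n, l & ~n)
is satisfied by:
  {n: True, l: True}
  {n: True, l: False}
  {l: True, n: False}


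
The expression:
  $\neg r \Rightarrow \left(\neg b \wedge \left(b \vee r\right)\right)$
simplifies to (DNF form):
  $r$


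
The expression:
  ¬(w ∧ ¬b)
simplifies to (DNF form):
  b ∨ ¬w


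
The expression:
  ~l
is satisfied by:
  {l: False}


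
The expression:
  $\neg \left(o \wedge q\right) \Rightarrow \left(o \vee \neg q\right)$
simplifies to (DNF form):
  $o \vee \neg q$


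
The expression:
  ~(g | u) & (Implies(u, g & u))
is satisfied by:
  {g: False, u: False}


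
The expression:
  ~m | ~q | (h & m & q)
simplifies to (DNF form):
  h | ~m | ~q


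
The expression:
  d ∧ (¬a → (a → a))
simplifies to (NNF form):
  d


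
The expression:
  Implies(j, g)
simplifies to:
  g | ~j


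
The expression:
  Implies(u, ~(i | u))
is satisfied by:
  {u: False}


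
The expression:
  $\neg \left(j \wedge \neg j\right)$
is always true.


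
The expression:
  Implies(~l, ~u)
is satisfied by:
  {l: True, u: False}
  {u: False, l: False}
  {u: True, l: True}


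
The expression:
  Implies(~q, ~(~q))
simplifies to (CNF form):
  q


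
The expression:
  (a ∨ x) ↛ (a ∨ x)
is never true.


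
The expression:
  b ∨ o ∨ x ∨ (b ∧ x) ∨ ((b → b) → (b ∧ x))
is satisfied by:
  {b: True, o: True, x: True}
  {b: True, o: True, x: False}
  {b: True, x: True, o: False}
  {b: True, x: False, o: False}
  {o: True, x: True, b: False}
  {o: True, x: False, b: False}
  {x: True, o: False, b: False}


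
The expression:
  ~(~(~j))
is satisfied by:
  {j: False}


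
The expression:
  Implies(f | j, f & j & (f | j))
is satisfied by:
  {j: False, f: False}
  {f: True, j: True}


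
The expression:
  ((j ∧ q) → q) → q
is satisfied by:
  {q: True}


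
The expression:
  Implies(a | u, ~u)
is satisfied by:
  {u: False}


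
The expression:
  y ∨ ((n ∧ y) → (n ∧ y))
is always true.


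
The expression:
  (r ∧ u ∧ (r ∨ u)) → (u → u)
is always true.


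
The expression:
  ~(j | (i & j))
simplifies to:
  ~j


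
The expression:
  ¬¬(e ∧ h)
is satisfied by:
  {h: True, e: True}


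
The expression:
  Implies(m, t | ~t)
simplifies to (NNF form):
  True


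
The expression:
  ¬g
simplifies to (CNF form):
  ¬g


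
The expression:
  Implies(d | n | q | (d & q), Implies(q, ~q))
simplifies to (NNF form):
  ~q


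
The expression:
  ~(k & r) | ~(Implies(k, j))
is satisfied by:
  {k: False, r: False, j: False}
  {j: True, k: False, r: False}
  {r: True, k: False, j: False}
  {j: True, r: True, k: False}
  {k: True, j: False, r: False}
  {j: True, k: True, r: False}
  {r: True, k: True, j: False}


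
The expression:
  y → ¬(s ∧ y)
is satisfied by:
  {s: False, y: False}
  {y: True, s: False}
  {s: True, y: False}


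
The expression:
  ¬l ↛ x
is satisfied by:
  {x: True, l: False}
  {l: False, x: False}
  {l: True, x: True}


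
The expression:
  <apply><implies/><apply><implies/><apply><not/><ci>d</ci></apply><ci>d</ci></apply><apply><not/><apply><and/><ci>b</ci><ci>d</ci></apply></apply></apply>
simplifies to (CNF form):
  <apply><or/><apply><not/><ci>b</ci></apply><apply><not/><ci>d</ci></apply></apply>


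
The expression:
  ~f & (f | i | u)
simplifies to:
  ~f & (i | u)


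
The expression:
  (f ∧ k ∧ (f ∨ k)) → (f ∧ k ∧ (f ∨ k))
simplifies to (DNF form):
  True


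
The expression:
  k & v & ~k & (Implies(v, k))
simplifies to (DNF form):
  False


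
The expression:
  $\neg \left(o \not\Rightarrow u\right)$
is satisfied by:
  {u: True, o: False}
  {o: False, u: False}
  {o: True, u: True}


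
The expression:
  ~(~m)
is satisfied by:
  {m: True}


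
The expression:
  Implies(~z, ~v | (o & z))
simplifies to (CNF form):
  z | ~v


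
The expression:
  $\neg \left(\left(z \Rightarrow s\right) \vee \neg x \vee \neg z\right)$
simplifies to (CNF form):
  $x \wedge z \wedge \neg s$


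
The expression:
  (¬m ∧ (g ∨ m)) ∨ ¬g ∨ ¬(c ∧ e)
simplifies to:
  ¬c ∨ ¬e ∨ ¬g ∨ ¬m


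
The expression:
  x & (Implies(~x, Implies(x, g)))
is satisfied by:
  {x: True}


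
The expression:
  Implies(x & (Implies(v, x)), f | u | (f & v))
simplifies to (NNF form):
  f | u | ~x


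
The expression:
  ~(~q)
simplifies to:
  q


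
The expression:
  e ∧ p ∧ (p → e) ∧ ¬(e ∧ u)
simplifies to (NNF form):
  e ∧ p ∧ ¬u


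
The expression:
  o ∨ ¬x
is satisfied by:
  {o: True, x: False}
  {x: False, o: False}
  {x: True, o: True}


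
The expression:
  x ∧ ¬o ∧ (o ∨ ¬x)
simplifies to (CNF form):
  False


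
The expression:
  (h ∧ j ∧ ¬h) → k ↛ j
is always true.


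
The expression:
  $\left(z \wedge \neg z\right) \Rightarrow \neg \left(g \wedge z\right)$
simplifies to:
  $\text{True}$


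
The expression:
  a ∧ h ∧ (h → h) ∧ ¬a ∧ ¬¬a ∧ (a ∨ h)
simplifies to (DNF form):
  False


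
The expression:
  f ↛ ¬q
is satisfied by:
  {f: True, q: True}


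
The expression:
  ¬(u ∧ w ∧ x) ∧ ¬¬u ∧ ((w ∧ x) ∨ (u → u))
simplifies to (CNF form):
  u ∧ (¬w ∨ ¬x)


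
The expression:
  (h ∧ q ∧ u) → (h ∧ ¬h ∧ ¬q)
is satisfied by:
  {h: False, u: False, q: False}
  {q: True, h: False, u: False}
  {u: True, h: False, q: False}
  {q: True, u: True, h: False}
  {h: True, q: False, u: False}
  {q: True, h: True, u: False}
  {u: True, h: True, q: False}


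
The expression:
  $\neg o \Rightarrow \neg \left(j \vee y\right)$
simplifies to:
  $o \vee \left(\neg j \wedge \neg y\right)$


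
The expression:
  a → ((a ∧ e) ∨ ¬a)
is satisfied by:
  {e: True, a: False}
  {a: False, e: False}
  {a: True, e: True}


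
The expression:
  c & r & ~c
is never true.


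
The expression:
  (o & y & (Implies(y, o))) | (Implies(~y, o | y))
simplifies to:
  o | y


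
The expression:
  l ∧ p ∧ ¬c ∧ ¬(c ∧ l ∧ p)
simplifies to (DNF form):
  l ∧ p ∧ ¬c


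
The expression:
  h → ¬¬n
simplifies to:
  n ∨ ¬h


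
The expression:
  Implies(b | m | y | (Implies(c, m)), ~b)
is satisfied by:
  {b: False}


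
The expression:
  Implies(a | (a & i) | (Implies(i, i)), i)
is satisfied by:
  {i: True}


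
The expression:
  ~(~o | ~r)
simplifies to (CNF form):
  o & r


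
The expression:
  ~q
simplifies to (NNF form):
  ~q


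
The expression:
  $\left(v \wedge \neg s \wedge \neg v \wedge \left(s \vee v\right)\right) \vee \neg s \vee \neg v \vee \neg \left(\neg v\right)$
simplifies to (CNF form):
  $\text{True}$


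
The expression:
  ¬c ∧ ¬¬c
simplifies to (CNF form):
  False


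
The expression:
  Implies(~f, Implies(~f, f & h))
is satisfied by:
  {f: True}


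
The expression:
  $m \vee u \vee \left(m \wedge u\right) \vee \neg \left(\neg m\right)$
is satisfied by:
  {m: True, u: True}
  {m: True, u: False}
  {u: True, m: False}


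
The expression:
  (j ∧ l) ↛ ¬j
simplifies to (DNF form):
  j ∧ l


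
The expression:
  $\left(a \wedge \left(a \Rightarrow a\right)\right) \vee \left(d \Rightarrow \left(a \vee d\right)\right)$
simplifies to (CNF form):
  $\text{True}$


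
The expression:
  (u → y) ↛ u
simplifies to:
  ¬u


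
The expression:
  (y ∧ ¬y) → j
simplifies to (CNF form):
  True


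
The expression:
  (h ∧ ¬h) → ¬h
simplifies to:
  True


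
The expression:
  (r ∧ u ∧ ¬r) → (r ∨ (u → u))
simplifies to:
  True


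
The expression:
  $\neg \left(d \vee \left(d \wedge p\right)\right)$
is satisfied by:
  {d: False}


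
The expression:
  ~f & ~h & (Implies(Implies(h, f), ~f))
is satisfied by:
  {h: False, f: False}


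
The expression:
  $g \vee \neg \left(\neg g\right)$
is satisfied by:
  {g: True}


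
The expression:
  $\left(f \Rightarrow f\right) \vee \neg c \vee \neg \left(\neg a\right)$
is always true.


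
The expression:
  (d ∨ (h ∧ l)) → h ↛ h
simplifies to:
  ¬d ∧ (¬h ∨ ¬l)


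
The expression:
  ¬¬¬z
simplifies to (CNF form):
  ¬z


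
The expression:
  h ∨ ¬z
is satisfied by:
  {h: True, z: False}
  {z: False, h: False}
  {z: True, h: True}


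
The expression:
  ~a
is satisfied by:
  {a: False}


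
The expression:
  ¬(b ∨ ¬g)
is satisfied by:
  {g: True, b: False}


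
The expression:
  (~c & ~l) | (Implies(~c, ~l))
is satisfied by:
  {c: True, l: False}
  {l: False, c: False}
  {l: True, c: True}


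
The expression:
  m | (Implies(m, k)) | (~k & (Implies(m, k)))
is always true.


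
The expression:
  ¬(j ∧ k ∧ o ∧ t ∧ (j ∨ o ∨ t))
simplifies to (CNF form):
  ¬j ∨ ¬k ∨ ¬o ∨ ¬t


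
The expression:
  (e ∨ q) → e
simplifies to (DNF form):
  e ∨ ¬q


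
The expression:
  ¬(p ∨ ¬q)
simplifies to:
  q ∧ ¬p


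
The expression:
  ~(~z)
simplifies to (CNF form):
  z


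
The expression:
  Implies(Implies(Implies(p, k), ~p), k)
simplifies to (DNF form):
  k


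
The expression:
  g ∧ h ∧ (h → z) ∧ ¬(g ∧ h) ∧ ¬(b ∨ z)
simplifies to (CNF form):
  False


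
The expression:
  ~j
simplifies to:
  ~j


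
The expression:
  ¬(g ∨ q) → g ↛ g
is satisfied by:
  {q: True, g: True}
  {q: True, g: False}
  {g: True, q: False}


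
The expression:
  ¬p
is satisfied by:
  {p: False}


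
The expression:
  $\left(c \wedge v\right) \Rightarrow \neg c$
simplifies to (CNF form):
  $\neg c \vee \neg v$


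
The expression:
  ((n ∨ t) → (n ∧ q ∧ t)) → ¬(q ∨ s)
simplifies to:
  (n ∧ ¬t) ∨ (t ∧ ¬n) ∨ (t ∧ ¬q) ∨ (¬q ∧ ¬s)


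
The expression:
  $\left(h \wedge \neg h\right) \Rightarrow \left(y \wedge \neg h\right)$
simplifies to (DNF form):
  $\text{True}$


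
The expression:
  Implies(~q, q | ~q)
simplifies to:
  True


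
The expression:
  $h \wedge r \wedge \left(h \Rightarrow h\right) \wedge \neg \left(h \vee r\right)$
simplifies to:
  $\text{False}$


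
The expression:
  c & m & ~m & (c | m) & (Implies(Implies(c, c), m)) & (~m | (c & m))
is never true.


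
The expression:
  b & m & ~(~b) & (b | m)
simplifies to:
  b & m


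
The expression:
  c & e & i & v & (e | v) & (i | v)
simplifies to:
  c & e & i & v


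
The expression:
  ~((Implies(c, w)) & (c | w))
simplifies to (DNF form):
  ~w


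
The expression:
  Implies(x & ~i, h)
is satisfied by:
  {i: True, h: True, x: False}
  {i: True, h: False, x: False}
  {h: True, i: False, x: False}
  {i: False, h: False, x: False}
  {i: True, x: True, h: True}
  {i: True, x: True, h: False}
  {x: True, h: True, i: False}


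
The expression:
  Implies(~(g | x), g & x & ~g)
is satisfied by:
  {x: True, g: True}
  {x: True, g: False}
  {g: True, x: False}


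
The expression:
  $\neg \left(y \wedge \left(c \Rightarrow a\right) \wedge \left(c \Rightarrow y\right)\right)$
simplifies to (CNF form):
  $\left(c \vee \neg y\right) \wedge \left(\neg a \vee \neg y\right)$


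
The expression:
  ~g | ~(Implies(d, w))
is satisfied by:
  {d: True, g: False, w: False}
  {d: False, g: False, w: False}
  {w: True, d: True, g: False}
  {w: True, d: False, g: False}
  {g: True, d: True, w: False}


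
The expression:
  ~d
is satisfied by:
  {d: False}


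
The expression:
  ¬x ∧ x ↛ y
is never true.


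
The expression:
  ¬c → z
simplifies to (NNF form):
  c ∨ z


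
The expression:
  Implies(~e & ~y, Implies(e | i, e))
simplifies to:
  e | y | ~i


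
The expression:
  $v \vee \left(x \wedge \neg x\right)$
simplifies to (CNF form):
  $v$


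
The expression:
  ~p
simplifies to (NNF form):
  ~p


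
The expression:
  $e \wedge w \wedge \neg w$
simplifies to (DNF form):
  $\text{False}$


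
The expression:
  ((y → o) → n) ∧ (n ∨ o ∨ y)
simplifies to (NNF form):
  n ∨ (y ∧ ¬o)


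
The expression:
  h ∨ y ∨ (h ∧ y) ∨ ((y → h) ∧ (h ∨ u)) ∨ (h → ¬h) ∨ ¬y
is always true.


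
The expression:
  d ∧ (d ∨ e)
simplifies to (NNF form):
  d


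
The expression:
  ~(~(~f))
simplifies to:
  ~f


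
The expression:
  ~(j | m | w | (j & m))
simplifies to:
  ~j & ~m & ~w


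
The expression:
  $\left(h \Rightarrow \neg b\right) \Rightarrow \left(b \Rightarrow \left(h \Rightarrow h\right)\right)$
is always true.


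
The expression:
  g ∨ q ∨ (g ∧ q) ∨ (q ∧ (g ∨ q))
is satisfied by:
  {q: True, g: True}
  {q: True, g: False}
  {g: True, q: False}


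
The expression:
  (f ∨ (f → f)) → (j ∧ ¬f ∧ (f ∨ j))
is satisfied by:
  {j: True, f: False}


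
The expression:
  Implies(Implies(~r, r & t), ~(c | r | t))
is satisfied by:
  {r: False}


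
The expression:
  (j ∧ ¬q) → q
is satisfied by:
  {q: True, j: False}
  {j: False, q: False}
  {j: True, q: True}


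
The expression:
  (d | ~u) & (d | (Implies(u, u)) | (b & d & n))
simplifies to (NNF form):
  d | ~u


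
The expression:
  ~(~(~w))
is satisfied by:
  {w: False}


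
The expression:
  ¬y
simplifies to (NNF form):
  ¬y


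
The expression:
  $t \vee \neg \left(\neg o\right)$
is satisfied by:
  {t: True, o: True}
  {t: True, o: False}
  {o: True, t: False}


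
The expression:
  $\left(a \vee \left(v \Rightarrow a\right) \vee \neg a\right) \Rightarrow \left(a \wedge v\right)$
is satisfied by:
  {a: True, v: True}


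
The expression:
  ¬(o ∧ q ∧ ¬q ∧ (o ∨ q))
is always true.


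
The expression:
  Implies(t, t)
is always true.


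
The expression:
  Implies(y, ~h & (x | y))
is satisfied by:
  {h: False, y: False}
  {y: True, h: False}
  {h: True, y: False}


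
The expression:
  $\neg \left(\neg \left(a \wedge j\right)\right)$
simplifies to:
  $a \wedge j$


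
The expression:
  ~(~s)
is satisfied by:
  {s: True}


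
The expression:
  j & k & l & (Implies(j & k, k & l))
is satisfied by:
  {k: True, j: True, l: True}


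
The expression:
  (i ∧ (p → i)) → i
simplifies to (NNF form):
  True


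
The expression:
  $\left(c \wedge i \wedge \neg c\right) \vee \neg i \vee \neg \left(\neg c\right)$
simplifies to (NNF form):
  $c \vee \neg i$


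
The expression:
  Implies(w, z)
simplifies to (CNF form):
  z | ~w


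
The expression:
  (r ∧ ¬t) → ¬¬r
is always true.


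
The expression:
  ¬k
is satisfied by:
  {k: False}


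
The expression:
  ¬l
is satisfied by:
  {l: False}


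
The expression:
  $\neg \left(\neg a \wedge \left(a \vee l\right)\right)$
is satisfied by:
  {a: True, l: False}
  {l: False, a: False}
  {l: True, a: True}


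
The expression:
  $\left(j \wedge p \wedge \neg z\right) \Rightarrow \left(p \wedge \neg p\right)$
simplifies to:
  $z \vee \neg j \vee \neg p$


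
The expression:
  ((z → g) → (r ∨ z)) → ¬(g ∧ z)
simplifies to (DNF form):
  ¬g ∨ ¬z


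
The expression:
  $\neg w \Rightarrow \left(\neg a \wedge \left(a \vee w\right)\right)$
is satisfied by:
  {w: True}


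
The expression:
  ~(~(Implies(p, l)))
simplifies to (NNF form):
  l | ~p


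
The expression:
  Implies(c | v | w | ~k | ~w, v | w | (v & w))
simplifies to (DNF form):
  v | w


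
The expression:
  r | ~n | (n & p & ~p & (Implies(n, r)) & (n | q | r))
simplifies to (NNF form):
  r | ~n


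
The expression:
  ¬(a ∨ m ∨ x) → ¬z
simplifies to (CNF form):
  a ∨ m ∨ x ∨ ¬z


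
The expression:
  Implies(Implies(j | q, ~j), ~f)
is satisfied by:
  {j: True, f: False}
  {f: False, j: False}
  {f: True, j: True}


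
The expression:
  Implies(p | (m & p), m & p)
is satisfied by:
  {m: True, p: False}
  {p: False, m: False}
  {p: True, m: True}


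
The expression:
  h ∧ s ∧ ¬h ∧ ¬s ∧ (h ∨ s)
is never true.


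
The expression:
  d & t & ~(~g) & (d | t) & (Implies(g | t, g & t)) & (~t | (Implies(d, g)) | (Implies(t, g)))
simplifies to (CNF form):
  d & g & t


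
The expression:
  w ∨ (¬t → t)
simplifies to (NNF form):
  t ∨ w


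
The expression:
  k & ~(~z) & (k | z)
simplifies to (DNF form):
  k & z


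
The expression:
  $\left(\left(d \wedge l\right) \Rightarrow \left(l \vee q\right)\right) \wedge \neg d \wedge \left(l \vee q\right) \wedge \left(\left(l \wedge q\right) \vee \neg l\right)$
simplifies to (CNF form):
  $q \wedge \neg d$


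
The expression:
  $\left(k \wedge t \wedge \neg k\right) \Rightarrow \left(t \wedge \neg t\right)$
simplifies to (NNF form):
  $\text{True}$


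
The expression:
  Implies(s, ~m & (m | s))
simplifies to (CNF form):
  ~m | ~s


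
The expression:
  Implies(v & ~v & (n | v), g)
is always true.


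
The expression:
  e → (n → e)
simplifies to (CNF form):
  True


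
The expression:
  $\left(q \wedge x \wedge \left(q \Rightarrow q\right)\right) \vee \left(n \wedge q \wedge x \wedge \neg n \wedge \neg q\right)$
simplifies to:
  $q \wedge x$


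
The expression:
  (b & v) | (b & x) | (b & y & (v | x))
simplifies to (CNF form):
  b & (v | x)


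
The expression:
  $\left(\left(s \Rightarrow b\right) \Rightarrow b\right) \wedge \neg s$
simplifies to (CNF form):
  $b \wedge \neg s$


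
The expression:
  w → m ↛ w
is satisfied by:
  {w: False}


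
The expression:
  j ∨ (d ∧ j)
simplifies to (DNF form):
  j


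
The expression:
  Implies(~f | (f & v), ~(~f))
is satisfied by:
  {f: True}


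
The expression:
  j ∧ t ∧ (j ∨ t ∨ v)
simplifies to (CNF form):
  j ∧ t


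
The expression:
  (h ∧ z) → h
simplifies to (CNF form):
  True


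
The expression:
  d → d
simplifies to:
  True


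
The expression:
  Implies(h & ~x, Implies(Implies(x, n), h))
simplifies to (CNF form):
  True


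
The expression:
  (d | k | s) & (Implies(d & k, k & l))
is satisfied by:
  {k: True, l: True, s: True, d: False}
  {k: True, l: True, s: False, d: False}
  {k: True, s: True, l: False, d: False}
  {k: True, s: False, l: False, d: False}
  {l: True, s: True, k: False, d: False}
  {l: False, s: True, k: False, d: False}
  {k: True, d: True, l: True, s: True}
  {k: True, d: True, l: True, s: False}
  {d: True, l: True, s: True, k: False}
  {d: True, l: True, s: False, k: False}
  {d: True, s: True, l: False, k: False}
  {d: True, s: False, l: False, k: False}


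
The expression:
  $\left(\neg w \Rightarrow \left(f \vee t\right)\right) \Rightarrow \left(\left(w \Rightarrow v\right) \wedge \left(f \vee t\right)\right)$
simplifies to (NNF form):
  $\left(f \wedge v\right) \vee \left(t \wedge v\right) \vee \neg w$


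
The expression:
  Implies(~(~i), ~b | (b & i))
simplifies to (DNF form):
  True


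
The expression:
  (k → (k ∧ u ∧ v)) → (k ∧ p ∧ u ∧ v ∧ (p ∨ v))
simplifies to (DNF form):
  (k ∧ p) ∨ (k ∧ ¬u) ∨ (k ∧ ¬v)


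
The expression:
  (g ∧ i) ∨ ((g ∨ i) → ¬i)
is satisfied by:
  {g: True, i: False}
  {i: False, g: False}
  {i: True, g: True}


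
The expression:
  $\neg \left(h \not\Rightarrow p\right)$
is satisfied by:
  {p: True, h: False}
  {h: False, p: False}
  {h: True, p: True}


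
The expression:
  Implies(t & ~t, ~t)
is always true.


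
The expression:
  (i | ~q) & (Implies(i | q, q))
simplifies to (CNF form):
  (i | ~i) & (i | ~q) & (q | ~i) & (q | ~q)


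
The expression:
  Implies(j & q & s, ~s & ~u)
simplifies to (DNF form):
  ~j | ~q | ~s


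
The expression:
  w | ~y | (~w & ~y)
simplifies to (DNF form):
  w | ~y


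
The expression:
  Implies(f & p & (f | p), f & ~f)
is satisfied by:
  {p: False, f: False}
  {f: True, p: False}
  {p: True, f: False}


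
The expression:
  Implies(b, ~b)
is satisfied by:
  {b: False}


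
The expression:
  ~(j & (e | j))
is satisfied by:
  {j: False}


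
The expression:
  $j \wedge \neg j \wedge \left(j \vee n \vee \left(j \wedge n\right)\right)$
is never true.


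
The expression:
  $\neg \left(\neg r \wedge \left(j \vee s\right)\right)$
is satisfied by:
  {r: True, s: False, j: False}
  {j: True, r: True, s: False}
  {r: True, s: True, j: False}
  {j: True, r: True, s: True}
  {j: False, s: False, r: False}


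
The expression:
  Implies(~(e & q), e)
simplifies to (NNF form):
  e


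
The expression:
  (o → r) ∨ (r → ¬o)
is always true.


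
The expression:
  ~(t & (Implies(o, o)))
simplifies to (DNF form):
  ~t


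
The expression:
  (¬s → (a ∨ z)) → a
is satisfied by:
  {a: True, s: False, z: False}
  {a: True, z: True, s: False}
  {a: True, s: True, z: False}
  {a: True, z: True, s: True}
  {z: False, s: False, a: False}


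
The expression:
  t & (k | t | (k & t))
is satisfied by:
  {t: True}


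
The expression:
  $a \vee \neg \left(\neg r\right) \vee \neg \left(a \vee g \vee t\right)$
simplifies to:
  $a \vee r \vee \left(\neg g \wedge \neg t\right)$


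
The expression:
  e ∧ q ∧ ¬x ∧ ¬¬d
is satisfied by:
  {e: True, d: True, q: True, x: False}


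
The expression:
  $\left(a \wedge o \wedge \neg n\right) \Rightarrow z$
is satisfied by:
  {n: True, z: True, o: False, a: False}
  {n: True, o: False, z: False, a: False}
  {z: True, n: False, o: False, a: False}
  {n: False, o: False, z: False, a: False}
  {a: True, n: True, z: True, o: False}
  {a: True, n: True, o: False, z: False}
  {a: True, z: True, n: False, o: False}
  {a: True, n: False, o: False, z: False}
  {n: True, o: True, z: True, a: False}
  {n: True, o: True, a: False, z: False}
  {o: True, z: True, a: False, n: False}
  {o: True, a: False, z: False, n: False}
  {n: True, o: True, a: True, z: True}
  {n: True, o: True, a: True, z: False}
  {o: True, a: True, z: True, n: False}


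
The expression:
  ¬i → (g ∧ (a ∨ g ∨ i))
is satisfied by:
  {i: True, g: True}
  {i: True, g: False}
  {g: True, i: False}


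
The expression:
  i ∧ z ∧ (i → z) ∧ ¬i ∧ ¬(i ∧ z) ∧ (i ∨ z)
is never true.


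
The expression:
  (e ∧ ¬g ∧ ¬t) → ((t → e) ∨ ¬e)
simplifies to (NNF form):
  True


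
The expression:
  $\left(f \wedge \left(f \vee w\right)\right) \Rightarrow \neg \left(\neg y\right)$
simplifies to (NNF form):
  $y \vee \neg f$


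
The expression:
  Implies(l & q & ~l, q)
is always true.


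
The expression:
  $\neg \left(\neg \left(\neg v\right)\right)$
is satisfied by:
  {v: False}


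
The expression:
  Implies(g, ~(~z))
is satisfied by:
  {z: True, g: False}
  {g: False, z: False}
  {g: True, z: True}


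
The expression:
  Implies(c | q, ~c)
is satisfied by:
  {c: False}


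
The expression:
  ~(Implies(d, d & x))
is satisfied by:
  {d: True, x: False}


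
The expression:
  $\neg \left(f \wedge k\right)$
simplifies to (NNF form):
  $\neg f \vee \neg k$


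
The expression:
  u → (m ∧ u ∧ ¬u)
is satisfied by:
  {u: False}


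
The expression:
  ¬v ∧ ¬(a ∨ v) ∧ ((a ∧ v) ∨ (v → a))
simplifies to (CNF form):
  ¬a ∧ ¬v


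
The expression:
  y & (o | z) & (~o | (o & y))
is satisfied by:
  {o: True, z: True, y: True}
  {o: True, y: True, z: False}
  {z: True, y: True, o: False}


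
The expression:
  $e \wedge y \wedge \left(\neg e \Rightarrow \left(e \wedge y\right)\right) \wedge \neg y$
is never true.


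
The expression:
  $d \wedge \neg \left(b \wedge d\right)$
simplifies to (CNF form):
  $d \wedge \neg b$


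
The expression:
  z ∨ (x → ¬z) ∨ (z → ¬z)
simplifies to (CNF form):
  True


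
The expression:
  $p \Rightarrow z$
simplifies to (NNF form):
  $z \vee \neg p$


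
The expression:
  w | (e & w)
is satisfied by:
  {w: True}


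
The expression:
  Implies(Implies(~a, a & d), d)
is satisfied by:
  {d: True, a: False}
  {a: False, d: False}
  {a: True, d: True}


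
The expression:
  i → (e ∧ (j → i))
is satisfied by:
  {e: True, i: False}
  {i: False, e: False}
  {i: True, e: True}


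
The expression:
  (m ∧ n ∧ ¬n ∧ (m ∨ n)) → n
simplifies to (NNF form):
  True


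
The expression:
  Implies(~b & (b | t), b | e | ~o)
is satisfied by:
  {b: True, e: True, o: False, t: False}
  {b: True, o: False, e: False, t: False}
  {e: True, b: False, o: False, t: False}
  {b: False, o: False, e: False, t: False}
  {t: True, b: True, e: True, o: False}
  {t: True, b: True, o: False, e: False}
  {t: True, e: True, b: False, o: False}
  {t: True, b: False, o: False, e: False}
  {b: True, o: True, e: True, t: False}
  {b: True, o: True, t: False, e: False}
  {o: True, e: True, t: False, b: False}
  {o: True, t: False, e: False, b: False}
  {b: True, o: True, t: True, e: True}
  {b: True, o: True, t: True, e: False}
  {o: True, t: True, e: True, b: False}


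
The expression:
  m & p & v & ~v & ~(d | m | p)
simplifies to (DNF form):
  False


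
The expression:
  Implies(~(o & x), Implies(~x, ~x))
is always true.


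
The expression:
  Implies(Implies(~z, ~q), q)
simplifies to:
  q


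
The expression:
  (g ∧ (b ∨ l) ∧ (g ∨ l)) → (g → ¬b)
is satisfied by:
  {g: False, b: False}
  {b: True, g: False}
  {g: True, b: False}


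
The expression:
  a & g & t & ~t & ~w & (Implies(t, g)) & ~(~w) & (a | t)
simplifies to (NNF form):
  False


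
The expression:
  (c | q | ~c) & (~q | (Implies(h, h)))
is always true.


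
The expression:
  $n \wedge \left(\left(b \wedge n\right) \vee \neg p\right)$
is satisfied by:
  {b: True, n: True, p: False}
  {n: True, p: False, b: False}
  {b: True, p: True, n: True}


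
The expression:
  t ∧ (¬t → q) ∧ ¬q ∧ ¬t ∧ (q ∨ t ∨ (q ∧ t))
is never true.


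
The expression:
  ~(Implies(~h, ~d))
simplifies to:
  d & ~h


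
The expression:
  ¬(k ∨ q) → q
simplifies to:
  k ∨ q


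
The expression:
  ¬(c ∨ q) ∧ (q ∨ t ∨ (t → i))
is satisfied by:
  {q: False, c: False}


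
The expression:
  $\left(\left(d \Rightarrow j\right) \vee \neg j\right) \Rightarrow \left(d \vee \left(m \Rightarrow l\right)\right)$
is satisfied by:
  {d: True, l: True, m: False}
  {d: True, m: False, l: False}
  {l: True, m: False, d: False}
  {l: False, m: False, d: False}
  {d: True, l: True, m: True}
  {d: True, m: True, l: False}
  {l: True, m: True, d: False}


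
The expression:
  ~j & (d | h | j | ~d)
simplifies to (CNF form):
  ~j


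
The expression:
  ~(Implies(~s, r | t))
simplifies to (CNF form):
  ~r & ~s & ~t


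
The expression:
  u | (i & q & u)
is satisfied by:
  {u: True}


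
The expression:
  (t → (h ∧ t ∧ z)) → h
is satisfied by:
  {t: True, h: True}
  {t: True, h: False}
  {h: True, t: False}


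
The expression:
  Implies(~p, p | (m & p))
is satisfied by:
  {p: True}


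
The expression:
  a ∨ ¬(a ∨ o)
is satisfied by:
  {a: True, o: False}
  {o: False, a: False}
  {o: True, a: True}


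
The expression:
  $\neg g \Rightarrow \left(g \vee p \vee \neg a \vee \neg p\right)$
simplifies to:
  $\text{True}$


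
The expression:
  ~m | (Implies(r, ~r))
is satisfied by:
  {m: False, r: False}
  {r: True, m: False}
  {m: True, r: False}


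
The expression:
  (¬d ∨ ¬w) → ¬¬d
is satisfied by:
  {d: True}


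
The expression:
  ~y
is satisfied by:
  {y: False}


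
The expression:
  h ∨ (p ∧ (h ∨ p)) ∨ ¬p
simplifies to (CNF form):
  True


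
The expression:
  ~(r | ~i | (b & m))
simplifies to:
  i & ~r & (~b | ~m)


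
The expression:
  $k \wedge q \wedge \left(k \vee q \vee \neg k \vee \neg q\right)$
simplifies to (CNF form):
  $k \wedge q$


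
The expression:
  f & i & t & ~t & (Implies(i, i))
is never true.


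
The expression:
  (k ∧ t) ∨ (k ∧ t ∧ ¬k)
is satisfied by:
  {t: True, k: True}


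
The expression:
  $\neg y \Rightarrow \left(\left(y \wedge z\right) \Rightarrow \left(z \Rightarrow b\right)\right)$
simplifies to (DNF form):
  $\text{True}$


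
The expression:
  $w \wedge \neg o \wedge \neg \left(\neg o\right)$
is never true.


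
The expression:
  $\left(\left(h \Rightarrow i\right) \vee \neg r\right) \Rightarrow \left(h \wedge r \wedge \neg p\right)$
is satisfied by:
  {r: True, h: True, p: False, i: False}
  {r: True, h: True, i: True, p: False}
  {r: True, h: True, p: True, i: False}


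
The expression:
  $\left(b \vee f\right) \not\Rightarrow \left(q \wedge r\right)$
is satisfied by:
  {b: True, f: True, q: False, r: False}
  {b: True, f: False, q: False, r: False}
  {f: True, b: False, q: False, r: False}
  {r: True, b: True, f: True, q: False}
  {r: True, b: True, f: False, q: False}
  {r: True, f: True, b: False, q: False}
  {b: True, q: True, f: True, r: False}
  {b: True, q: True, f: False, r: False}
  {q: True, f: True, b: False, r: False}
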